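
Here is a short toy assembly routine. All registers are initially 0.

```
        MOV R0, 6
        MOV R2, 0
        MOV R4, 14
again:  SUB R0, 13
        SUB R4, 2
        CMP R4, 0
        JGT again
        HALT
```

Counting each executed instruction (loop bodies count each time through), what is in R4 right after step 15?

8

after MOV R0, 6: R0=6
after MOV R2, 0: R2=0
after MOV R4, 14: R4=14
after SUB R0, 13: R0=6-13=-7
after SUB R4, 2: R4=14-2=12
CMP R4, 0  (cmp 12,0)
JGT again: taken
after SUB R0, 13: R0=(-7)-13=-20
after SUB R4, 2: R4=12-2=10
CMP R4, 0  (cmp 10,0)
JGT again: taken
after SUB R0, 13: R0=(-20)-13=-33
after SUB R4, 2: R4=10-2=8
CMP R4, 0  (cmp 8,0)
JGT again: taken
After step 15: R4 = 8.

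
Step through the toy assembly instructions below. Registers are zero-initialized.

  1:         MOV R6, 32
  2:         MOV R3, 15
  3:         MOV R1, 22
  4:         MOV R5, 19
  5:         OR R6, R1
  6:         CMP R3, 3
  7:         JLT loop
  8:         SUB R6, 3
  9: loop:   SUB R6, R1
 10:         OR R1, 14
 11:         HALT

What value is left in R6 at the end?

after MOV R6, 32: R6=32
after MOV R3, 15: R3=15
after MOV R1, 22: R1=22
after MOV R5, 19: R5=19
after OR R6, R1: R6=32|22=54
CMP R3, 3  (cmp 15,3)
JLT loop: not taken
after SUB R6, 3: R6=54-3=51
after SUB R6, R1: R6=51-22=29
after OR R1, 14: R1=22|14=30
halt.

29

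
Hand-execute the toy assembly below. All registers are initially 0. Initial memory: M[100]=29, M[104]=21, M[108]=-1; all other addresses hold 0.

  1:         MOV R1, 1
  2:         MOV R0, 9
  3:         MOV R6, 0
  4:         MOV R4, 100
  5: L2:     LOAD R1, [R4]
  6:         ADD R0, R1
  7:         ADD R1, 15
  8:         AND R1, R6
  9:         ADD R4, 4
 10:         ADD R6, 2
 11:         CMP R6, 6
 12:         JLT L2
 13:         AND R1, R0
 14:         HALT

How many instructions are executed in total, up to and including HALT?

MOV R1, 1 → R1=1
MOV R0, 9 → R0=9
MOV R6, 0 → R6=0
MOV R4, 100 → R4=100
LOAD R1, [R4] → R1=M[100]=29
ADD R0, R1 → R0=9+29=38
ADD R1, 15 → R1=29+15=44
AND R1, R6 → R1=44&0=0
ADD R4, 4 → R4=100+4=104
ADD R6, 2 → R6=0+2=2
CMP R6, 6  (cmp 2,6)
JLT L2: taken
LOAD R1, [R4] → R1=M[104]=21
ADD R0, R1 → R0=38+21=59
ADD R1, 15 → R1=21+15=36
AND R1, R6 → R1=36&2=0
ADD R4, 4 → R4=104+4=108
ADD R6, 2 → R6=2+2=4
CMP R6, 6  (cmp 4,6)
JLT L2: taken
LOAD R1, [R4] → R1=M[108]=-1
ADD R0, R1 → R0=59+(-1)=58
ADD R1, 15 → R1=(-1)+15=14
AND R1, R6 → R1=14&4=4
ADD R4, 4 → R4=108+4=112
ADD R6, 2 → R6=4+2=6
CMP R6, 6  (cmp 6,6)
JLT L2: not taken
AND R1, R0 → R1=4&58=0
halt.
Total executed instructions: 30.

30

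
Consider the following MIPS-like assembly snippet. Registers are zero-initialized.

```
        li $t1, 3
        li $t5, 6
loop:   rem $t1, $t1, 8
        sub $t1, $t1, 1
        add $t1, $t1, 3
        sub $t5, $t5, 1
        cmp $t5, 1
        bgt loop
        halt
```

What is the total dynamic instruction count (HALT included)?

$t1=3
$t5=6
$t1=3%8=3
$t1=3-1=2
$t1=2+3=5
$t5=6-1=5
cmp $t5, 1  (cmp 5,1)
bgt loop: taken
$t1=5%8=5
$t1=5-1=4
$t1=4+3=7
$t5=5-1=4
cmp $t5, 1  (cmp 4,1)
bgt loop: taken
$t1=7%8=7
$t1=7-1=6
$t1=6+3=9
$t5=4-1=3
cmp $t5, 1  (cmp 3,1)
bgt loop: taken
$t1=9%8=1
$t1=1-1=0
$t1=0+3=3
$t5=3-1=2
cmp $t5, 1  (cmp 2,1)
bgt loop: taken
$t1=3%8=3
$t1=3-1=2
$t1=2+3=5
$t5=2-1=1
cmp $t5, 1  (cmp 1,1)
bgt loop: not taken
halt.
Total executed instructions: 33.

33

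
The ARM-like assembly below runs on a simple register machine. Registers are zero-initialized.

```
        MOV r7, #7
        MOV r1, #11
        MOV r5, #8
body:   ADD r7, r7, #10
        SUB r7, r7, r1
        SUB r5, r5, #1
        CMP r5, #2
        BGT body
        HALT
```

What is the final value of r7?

after MOV r7, #7: r7=7
after MOV r1, #11: r1=11
after MOV r5, #8: r5=8
after ADD r7, r7, #10: r7=7+10=17
after SUB r7, r7, r1: r7=17-11=6
after SUB r5, r5, #1: r5=8-1=7
CMP r5, #2  (cmp 7,2)
BGT body: taken
after ADD r7, r7, #10: r7=6+10=16
after SUB r7, r7, r1: r7=16-11=5
after SUB r5, r5, #1: r5=7-1=6
CMP r5, #2  (cmp 6,2)
BGT body: taken
after ADD r7, r7, #10: r7=5+10=15
after SUB r7, r7, r1: r7=15-11=4
after SUB r5, r5, #1: r5=6-1=5
CMP r5, #2  (cmp 5,2)
BGT body: taken
after ADD r7, r7, #10: r7=4+10=14
after SUB r7, r7, r1: r7=14-11=3
after SUB r5, r5, #1: r5=5-1=4
CMP r5, #2  (cmp 4,2)
BGT body: taken
after ADD r7, r7, #10: r7=3+10=13
after SUB r7, r7, r1: r7=13-11=2
after SUB r5, r5, #1: r5=4-1=3
CMP r5, #2  (cmp 3,2)
BGT body: taken
after ADD r7, r7, #10: r7=2+10=12
after SUB r7, r7, r1: r7=12-11=1
after SUB r5, r5, #1: r5=3-1=2
CMP r5, #2  (cmp 2,2)
BGT body: not taken
halt.

1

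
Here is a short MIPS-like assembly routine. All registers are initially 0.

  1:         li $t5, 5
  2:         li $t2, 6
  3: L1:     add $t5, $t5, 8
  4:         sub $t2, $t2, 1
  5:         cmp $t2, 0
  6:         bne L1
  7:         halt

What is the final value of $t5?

li $t5, 5 → $t5=5
li $t2, 6 → $t2=6
add $t5, $t5, 8 → $t5=5+8=13
sub $t2, $t2, 1 → $t2=6-1=5
cmp $t2, 0  (cmp 5,0)
bne L1: taken
add $t5, $t5, 8 → $t5=13+8=21
sub $t2, $t2, 1 → $t2=5-1=4
cmp $t2, 0  (cmp 4,0)
bne L1: taken
add $t5, $t5, 8 → $t5=21+8=29
sub $t2, $t2, 1 → $t2=4-1=3
cmp $t2, 0  (cmp 3,0)
bne L1: taken
add $t5, $t5, 8 → $t5=29+8=37
sub $t2, $t2, 1 → $t2=3-1=2
cmp $t2, 0  (cmp 2,0)
bne L1: taken
add $t5, $t5, 8 → $t5=37+8=45
sub $t2, $t2, 1 → $t2=2-1=1
cmp $t2, 0  (cmp 1,0)
bne L1: taken
add $t5, $t5, 8 → $t5=45+8=53
sub $t2, $t2, 1 → $t2=1-1=0
cmp $t2, 0  (cmp 0,0)
bne L1: not taken
halt.

53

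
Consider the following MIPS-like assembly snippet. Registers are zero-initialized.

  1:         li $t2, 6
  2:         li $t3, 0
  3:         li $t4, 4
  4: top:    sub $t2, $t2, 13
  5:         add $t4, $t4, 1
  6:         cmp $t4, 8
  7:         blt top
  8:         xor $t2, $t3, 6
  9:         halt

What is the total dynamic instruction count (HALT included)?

21

li $t2, 6 → $t2=6
li $t3, 0 → $t3=0
li $t4, 4 → $t4=4
sub $t2, $t2, 13 → $t2=6-13=-7
add $t4, $t4, 1 → $t4=4+1=5
cmp $t4, 8  (cmp 5,8)
blt top: taken
sub $t2, $t2, 13 → $t2=(-7)-13=-20
add $t4, $t4, 1 → $t4=5+1=6
cmp $t4, 8  (cmp 6,8)
blt top: taken
sub $t2, $t2, 13 → $t2=(-20)-13=-33
add $t4, $t4, 1 → $t4=6+1=7
cmp $t4, 8  (cmp 7,8)
blt top: taken
sub $t2, $t2, 13 → $t2=(-33)-13=-46
add $t4, $t4, 1 → $t4=7+1=8
cmp $t4, 8  (cmp 8,8)
blt top: not taken
xor $t2, $t3, 6 → $t2=0^6=6
halt.
Total executed instructions: 21.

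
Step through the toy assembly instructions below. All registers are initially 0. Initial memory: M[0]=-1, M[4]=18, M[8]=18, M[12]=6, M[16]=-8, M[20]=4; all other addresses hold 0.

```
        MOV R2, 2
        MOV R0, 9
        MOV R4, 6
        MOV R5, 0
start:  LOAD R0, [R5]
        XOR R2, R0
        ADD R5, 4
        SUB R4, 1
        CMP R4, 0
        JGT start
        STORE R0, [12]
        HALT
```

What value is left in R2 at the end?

R2=2
R0=9
R4=6
R5=0
R0=M[0]=-1
R2=2^(-1)=-3
R5=0+4=4
R4=6-1=5
CMP R4, 0  (cmp 5,0)
JGT start: taken
R0=M[4]=18
R2=(-3)^18=-17
R5=4+4=8
R4=5-1=4
CMP R4, 0  (cmp 4,0)
JGT start: taken
R0=M[8]=18
R2=(-17)^18=-3
R5=8+4=12
R4=4-1=3
CMP R4, 0  (cmp 3,0)
JGT start: taken
R0=M[12]=6
R2=(-3)^6=-5
R5=12+4=16
R4=3-1=2
CMP R4, 0  (cmp 2,0)
JGT start: taken
R0=M[16]=-8
R2=(-5)^(-8)=3
R5=16+4=20
R4=2-1=1
CMP R4, 0  (cmp 1,0)
JGT start: taken
R0=M[20]=4
R2=3^4=7
R5=20+4=24
R4=1-1=0
CMP R4, 0  (cmp 0,0)
JGT start: not taken
STORE R0, [12] → M[12]=4
halt.

7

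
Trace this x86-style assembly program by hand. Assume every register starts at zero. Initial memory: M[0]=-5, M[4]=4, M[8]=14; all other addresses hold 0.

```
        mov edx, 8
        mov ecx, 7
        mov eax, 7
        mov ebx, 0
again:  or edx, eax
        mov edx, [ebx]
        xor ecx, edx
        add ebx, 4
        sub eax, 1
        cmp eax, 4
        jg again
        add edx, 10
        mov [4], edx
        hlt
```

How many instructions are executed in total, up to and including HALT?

28

mov edx, 8 → edx=8
mov ecx, 7 → ecx=7
mov eax, 7 → eax=7
mov ebx, 0 → ebx=0
or edx, eax → edx=8|7=15
mov edx, [ebx] → edx=M[0]=-5
xor ecx, edx → ecx=7^(-5)=-4
add ebx, 4 → ebx=0+4=4
sub eax, 1 → eax=7-1=6
cmp eax, 4  (cmp 6,4)
jg again: taken
or edx, eax → edx=(-5)|6=-1
mov edx, [ebx] → edx=M[4]=4
xor ecx, edx → ecx=(-4)^4=-8
add ebx, 4 → ebx=4+4=8
sub eax, 1 → eax=6-1=5
cmp eax, 4  (cmp 5,4)
jg again: taken
or edx, eax → edx=4|5=5
mov edx, [ebx] → edx=M[8]=14
xor ecx, edx → ecx=(-8)^14=-10
add ebx, 4 → ebx=8+4=12
sub eax, 1 → eax=5-1=4
cmp eax, 4  (cmp 4,4)
jg again: not taken
add edx, 10 → edx=14+10=24
mov [4], edx → M[4]=24
halt.
Total executed instructions: 28.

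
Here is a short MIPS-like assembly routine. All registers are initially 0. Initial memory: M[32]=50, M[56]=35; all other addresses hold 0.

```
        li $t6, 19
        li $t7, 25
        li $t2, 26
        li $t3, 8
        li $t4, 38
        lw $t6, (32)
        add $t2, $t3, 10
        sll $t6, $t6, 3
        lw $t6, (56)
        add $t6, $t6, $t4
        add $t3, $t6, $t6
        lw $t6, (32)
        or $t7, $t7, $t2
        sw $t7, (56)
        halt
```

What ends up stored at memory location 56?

li $t6, 19 → $t6=19
li $t7, 25 → $t7=25
li $t2, 26 → $t2=26
li $t3, 8 → $t3=8
li $t4, 38 → $t4=38
lw $t6, (32) → $t6=M[32]=50
add $t2, $t3, 10 → $t2=8+10=18
sll $t6, $t6, 3 → $t6=50<<3=400
lw $t6, (56) → $t6=M[56]=35
add $t6, $t6, $t4 → $t6=35+38=73
add $t3, $t6, $t6 → $t3=73+73=146
lw $t6, (32) → $t6=M[32]=50
or $t7, $t7, $t2 → $t7=25|18=27
sw $t7, (56) → M[56]=27
halt.

27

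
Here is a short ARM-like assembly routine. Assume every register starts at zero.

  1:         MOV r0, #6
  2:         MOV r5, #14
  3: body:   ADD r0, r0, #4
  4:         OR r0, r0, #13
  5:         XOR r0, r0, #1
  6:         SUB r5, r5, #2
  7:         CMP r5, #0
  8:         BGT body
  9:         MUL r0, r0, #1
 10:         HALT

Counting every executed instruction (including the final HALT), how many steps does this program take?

46

MOV r0, #6 → r0=6
MOV r5, #14 → r5=14
ADD r0, r0, #4 → r0=6+4=10
OR r0, r0, #13 → r0=10|13=15
XOR r0, r0, #1 → r0=15^1=14
SUB r5, r5, #2 → r5=14-2=12
CMP r5, #0  (cmp 12,0)
BGT body: taken
ADD r0, r0, #4 → r0=14+4=18
OR r0, r0, #13 → r0=18|13=31
XOR r0, r0, #1 → r0=31^1=30
SUB r5, r5, #2 → r5=12-2=10
CMP r5, #0  (cmp 10,0)
BGT body: taken
ADD r0, r0, #4 → r0=30+4=34
OR r0, r0, #13 → r0=34|13=47
XOR r0, r0, #1 → r0=47^1=46
SUB r5, r5, #2 → r5=10-2=8
CMP r5, #0  (cmp 8,0)
BGT body: taken
ADD r0, r0, #4 → r0=46+4=50
OR r0, r0, #13 → r0=50|13=63
XOR r0, r0, #1 → r0=63^1=62
SUB r5, r5, #2 → r5=8-2=6
CMP r5, #0  (cmp 6,0)
BGT body: taken
ADD r0, r0, #4 → r0=62+4=66
OR r0, r0, #13 → r0=66|13=79
XOR r0, r0, #1 → r0=79^1=78
SUB r5, r5, #2 → r5=6-2=4
CMP r5, #0  (cmp 4,0)
BGT body: taken
ADD r0, r0, #4 → r0=78+4=82
OR r0, r0, #13 → r0=82|13=95
XOR r0, r0, #1 → r0=95^1=94
SUB r5, r5, #2 → r5=4-2=2
CMP r5, #0  (cmp 2,0)
BGT body: taken
ADD r0, r0, #4 → r0=94+4=98
OR r0, r0, #13 → r0=98|13=111
XOR r0, r0, #1 → r0=111^1=110
SUB r5, r5, #2 → r5=2-2=0
CMP r5, #0  (cmp 0,0)
BGT body: not taken
MUL r0, r0, #1 → r0=110*1=110
halt.
Total executed instructions: 46.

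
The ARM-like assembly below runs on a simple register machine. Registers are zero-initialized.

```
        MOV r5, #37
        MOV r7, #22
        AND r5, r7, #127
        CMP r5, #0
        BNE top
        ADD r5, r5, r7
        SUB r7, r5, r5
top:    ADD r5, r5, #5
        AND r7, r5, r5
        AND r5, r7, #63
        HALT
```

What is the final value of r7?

MOV r5, #37 → r5=37
MOV r7, #22 → r7=22
AND r5, r7, #127 → r5=22&127=22
CMP r5, #0  (cmp 22,0)
BNE top: taken
ADD r5, r5, #5 → r5=22+5=27
AND r7, r5, r5 → r7=27&27=27
AND r5, r7, #63 → r5=27&63=27
halt.

27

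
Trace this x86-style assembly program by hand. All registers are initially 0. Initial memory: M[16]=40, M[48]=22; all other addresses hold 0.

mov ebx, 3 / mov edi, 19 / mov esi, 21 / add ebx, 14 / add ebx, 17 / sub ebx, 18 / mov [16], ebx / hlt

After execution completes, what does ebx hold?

16

ebx=3
edi=19
esi=21
ebx=3+14=17
ebx=17+17=34
ebx=34-18=16
mov [16], ebx → M[16]=16
halt.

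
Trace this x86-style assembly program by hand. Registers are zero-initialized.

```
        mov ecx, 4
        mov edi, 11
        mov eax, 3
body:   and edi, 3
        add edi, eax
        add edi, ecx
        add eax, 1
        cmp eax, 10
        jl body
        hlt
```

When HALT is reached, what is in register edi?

13

ecx=4
edi=11
eax=3
edi=11&3=3
edi=3+3=6
edi=6+4=10
eax=3+1=4
cmp eax, 10  (cmp 4,10)
jl body: taken
edi=10&3=2
edi=2+4=6
edi=6+4=10
eax=4+1=5
cmp eax, 10  (cmp 5,10)
jl body: taken
edi=10&3=2
edi=2+5=7
edi=7+4=11
eax=5+1=6
cmp eax, 10  (cmp 6,10)
jl body: taken
edi=11&3=3
edi=3+6=9
edi=9+4=13
eax=6+1=7
cmp eax, 10  (cmp 7,10)
jl body: taken
edi=13&3=1
edi=1+7=8
edi=8+4=12
eax=7+1=8
cmp eax, 10  (cmp 8,10)
jl body: taken
edi=12&3=0
edi=0+8=8
edi=8+4=12
eax=8+1=9
cmp eax, 10  (cmp 9,10)
jl body: taken
edi=12&3=0
edi=0+9=9
edi=9+4=13
eax=9+1=10
cmp eax, 10  (cmp 10,10)
jl body: not taken
halt.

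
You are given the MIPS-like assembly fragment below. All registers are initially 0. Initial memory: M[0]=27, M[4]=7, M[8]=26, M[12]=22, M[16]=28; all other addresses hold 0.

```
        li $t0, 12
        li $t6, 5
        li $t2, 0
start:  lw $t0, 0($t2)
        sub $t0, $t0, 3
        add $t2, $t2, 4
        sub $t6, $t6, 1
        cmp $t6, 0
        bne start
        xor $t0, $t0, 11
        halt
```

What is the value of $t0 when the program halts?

18

after li $t0, 12: $t0=12
after li $t6, 5: $t6=5
after li $t2, 0: $t2=0
after lw $t0, 0($t2): $t0=M[0]=27
after sub $t0, $t0, 3: $t0=27-3=24
after add $t2, $t2, 4: $t2=0+4=4
after sub $t6, $t6, 1: $t6=5-1=4
cmp $t6, 0  (cmp 4,0)
bne start: taken
after lw $t0, 0($t2): $t0=M[4]=7
after sub $t0, $t0, 3: $t0=7-3=4
after add $t2, $t2, 4: $t2=4+4=8
after sub $t6, $t6, 1: $t6=4-1=3
cmp $t6, 0  (cmp 3,0)
bne start: taken
after lw $t0, 0($t2): $t0=M[8]=26
after sub $t0, $t0, 3: $t0=26-3=23
after add $t2, $t2, 4: $t2=8+4=12
after sub $t6, $t6, 1: $t6=3-1=2
cmp $t6, 0  (cmp 2,0)
bne start: taken
after lw $t0, 0($t2): $t0=M[12]=22
after sub $t0, $t0, 3: $t0=22-3=19
after add $t2, $t2, 4: $t2=12+4=16
after sub $t6, $t6, 1: $t6=2-1=1
cmp $t6, 0  (cmp 1,0)
bne start: taken
after lw $t0, 0($t2): $t0=M[16]=28
after sub $t0, $t0, 3: $t0=28-3=25
after add $t2, $t2, 4: $t2=16+4=20
after sub $t6, $t6, 1: $t6=1-1=0
cmp $t6, 0  (cmp 0,0)
bne start: not taken
after xor $t0, $t0, 11: $t0=25^11=18
halt.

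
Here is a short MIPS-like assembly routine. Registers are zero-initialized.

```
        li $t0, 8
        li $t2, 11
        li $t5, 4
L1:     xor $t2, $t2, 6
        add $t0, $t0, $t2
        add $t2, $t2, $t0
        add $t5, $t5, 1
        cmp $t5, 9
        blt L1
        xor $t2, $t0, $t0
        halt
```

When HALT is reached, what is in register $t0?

989

$t0=8
$t2=11
$t5=4
$t2=11^6=13
$t0=8+13=21
$t2=13+21=34
$t5=4+1=5
cmp $t5, 9  (cmp 5,9)
blt L1: taken
$t2=34^6=36
$t0=21+36=57
$t2=36+57=93
$t5=5+1=6
cmp $t5, 9  (cmp 6,9)
blt L1: taken
$t2=93^6=91
$t0=57+91=148
$t2=91+148=239
$t5=6+1=7
cmp $t5, 9  (cmp 7,9)
blt L1: taken
$t2=239^6=233
$t0=148+233=381
$t2=233+381=614
$t5=7+1=8
cmp $t5, 9  (cmp 8,9)
blt L1: taken
$t2=614^6=608
$t0=381+608=989
$t2=608+989=1597
$t5=8+1=9
cmp $t5, 9  (cmp 9,9)
blt L1: not taken
$t2=989^989=0
halt.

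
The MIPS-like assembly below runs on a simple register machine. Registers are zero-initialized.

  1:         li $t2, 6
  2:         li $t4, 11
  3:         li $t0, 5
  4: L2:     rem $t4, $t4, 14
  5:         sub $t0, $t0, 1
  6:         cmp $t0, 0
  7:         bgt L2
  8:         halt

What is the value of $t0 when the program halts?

0

after li $t2, 6: $t2=6
after li $t4, 11: $t4=11
after li $t0, 5: $t0=5
after rem $t4, $t4, 14: $t4=11%14=11
after sub $t0, $t0, 1: $t0=5-1=4
cmp $t0, 0  (cmp 4,0)
bgt L2: taken
after rem $t4, $t4, 14: $t4=11%14=11
after sub $t0, $t0, 1: $t0=4-1=3
cmp $t0, 0  (cmp 3,0)
bgt L2: taken
after rem $t4, $t4, 14: $t4=11%14=11
after sub $t0, $t0, 1: $t0=3-1=2
cmp $t0, 0  (cmp 2,0)
bgt L2: taken
after rem $t4, $t4, 14: $t4=11%14=11
after sub $t0, $t0, 1: $t0=2-1=1
cmp $t0, 0  (cmp 1,0)
bgt L2: taken
after rem $t4, $t4, 14: $t4=11%14=11
after sub $t0, $t0, 1: $t0=1-1=0
cmp $t0, 0  (cmp 0,0)
bgt L2: not taken
halt.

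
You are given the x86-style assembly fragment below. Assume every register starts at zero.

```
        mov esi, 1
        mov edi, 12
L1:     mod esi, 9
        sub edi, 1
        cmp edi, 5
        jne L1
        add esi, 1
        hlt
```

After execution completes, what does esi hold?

mov esi, 1 → esi=1
mov edi, 12 → edi=12
mod esi, 9 → esi=1%9=1
sub edi, 1 → edi=12-1=11
cmp edi, 5  (cmp 11,5)
jne L1: taken
mod esi, 9 → esi=1%9=1
sub edi, 1 → edi=11-1=10
cmp edi, 5  (cmp 10,5)
jne L1: taken
mod esi, 9 → esi=1%9=1
sub edi, 1 → edi=10-1=9
cmp edi, 5  (cmp 9,5)
jne L1: taken
mod esi, 9 → esi=1%9=1
sub edi, 1 → edi=9-1=8
cmp edi, 5  (cmp 8,5)
jne L1: taken
mod esi, 9 → esi=1%9=1
sub edi, 1 → edi=8-1=7
cmp edi, 5  (cmp 7,5)
jne L1: taken
mod esi, 9 → esi=1%9=1
sub edi, 1 → edi=7-1=6
cmp edi, 5  (cmp 6,5)
jne L1: taken
mod esi, 9 → esi=1%9=1
sub edi, 1 → edi=6-1=5
cmp edi, 5  (cmp 5,5)
jne L1: not taken
add esi, 1 → esi=1+1=2
halt.

2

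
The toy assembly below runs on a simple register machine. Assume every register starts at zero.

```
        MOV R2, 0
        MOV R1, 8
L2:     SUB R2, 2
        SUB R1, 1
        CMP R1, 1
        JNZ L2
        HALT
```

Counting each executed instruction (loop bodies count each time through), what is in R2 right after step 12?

R2=0
R1=8
R2=0-2=-2
R1=8-1=7
CMP R1, 1  (cmp 7,1)
JNZ L2: taken
R2=(-2)-2=-4
R1=7-1=6
CMP R1, 1  (cmp 6,1)
JNZ L2: taken
R2=(-4)-2=-6
R1=6-1=5
After step 12: R2 = -6.

-6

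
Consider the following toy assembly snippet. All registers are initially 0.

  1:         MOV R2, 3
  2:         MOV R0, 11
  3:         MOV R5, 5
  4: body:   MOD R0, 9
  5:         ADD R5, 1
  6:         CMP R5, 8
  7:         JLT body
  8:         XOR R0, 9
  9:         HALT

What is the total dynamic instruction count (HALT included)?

17

R2=3
R0=11
R5=5
R0=11%9=2
R5=5+1=6
CMP R5, 8  (cmp 6,8)
JLT body: taken
R0=2%9=2
R5=6+1=7
CMP R5, 8  (cmp 7,8)
JLT body: taken
R0=2%9=2
R5=7+1=8
CMP R5, 8  (cmp 8,8)
JLT body: not taken
R0=2^9=11
halt.
Total executed instructions: 17.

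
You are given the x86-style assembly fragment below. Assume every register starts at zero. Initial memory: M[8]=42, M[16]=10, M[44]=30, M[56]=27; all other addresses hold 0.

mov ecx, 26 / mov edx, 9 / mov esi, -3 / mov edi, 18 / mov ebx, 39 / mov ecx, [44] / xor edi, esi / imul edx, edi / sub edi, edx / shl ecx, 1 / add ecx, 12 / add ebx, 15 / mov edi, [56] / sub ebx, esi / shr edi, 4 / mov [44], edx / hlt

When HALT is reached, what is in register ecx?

72

ecx=26
edx=9
esi=-3
edi=18
ebx=39
ecx=M[44]=30
edi=18^(-3)=-17
edx=9*(-17)=-153
edi=(-17)-(-153)=136
ecx=30<<1=60
ecx=60+12=72
ebx=39+15=54
edi=M[56]=27
ebx=54-(-3)=57
edi=27>>4=1
mov [44], edx → M[44]=-153
halt.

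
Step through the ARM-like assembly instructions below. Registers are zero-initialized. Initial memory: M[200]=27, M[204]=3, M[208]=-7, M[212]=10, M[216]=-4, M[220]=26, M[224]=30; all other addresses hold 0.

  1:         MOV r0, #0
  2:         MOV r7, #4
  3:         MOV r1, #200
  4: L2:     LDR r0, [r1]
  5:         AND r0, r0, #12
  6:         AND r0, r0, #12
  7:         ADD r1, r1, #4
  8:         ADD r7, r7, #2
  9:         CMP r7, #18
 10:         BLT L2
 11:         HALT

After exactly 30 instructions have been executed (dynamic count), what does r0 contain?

r0=0
r7=4
r1=200
r0=M[200]=27
r0=27&12=8
r0=8&12=8
r1=200+4=204
r7=4+2=6
CMP r7, #18  (cmp 6,18)
BLT L2: taken
r0=M[204]=3
r0=3&12=0
r0=0&12=0
r1=204+4=208
r7=6+2=8
CMP r7, #18  (cmp 8,18)
BLT L2: taken
r0=M[208]=-7
r0=(-7)&12=8
r0=8&12=8
r1=208+4=212
r7=8+2=10
CMP r7, #18  (cmp 10,18)
BLT L2: taken
r0=M[212]=10
r0=10&12=8
r0=8&12=8
r1=212+4=216
r7=10+2=12
CMP r7, #18  (cmp 12,18)
After step 30: r0 = 8.

8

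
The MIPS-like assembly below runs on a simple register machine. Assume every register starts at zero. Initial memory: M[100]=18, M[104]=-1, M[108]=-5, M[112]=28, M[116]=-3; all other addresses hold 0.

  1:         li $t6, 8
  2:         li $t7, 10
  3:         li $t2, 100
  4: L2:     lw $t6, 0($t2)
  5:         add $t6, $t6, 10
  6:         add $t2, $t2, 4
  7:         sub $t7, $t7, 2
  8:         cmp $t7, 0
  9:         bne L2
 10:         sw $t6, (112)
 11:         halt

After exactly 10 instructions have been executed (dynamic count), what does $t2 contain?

104

$t6=8
$t7=10
$t2=100
$t6=M[100]=18
$t6=18+10=28
$t2=100+4=104
$t7=10-2=8
cmp $t7, 0  (cmp 8,0)
bne L2: taken
$t6=M[104]=-1
After step 10: $t2 = 104.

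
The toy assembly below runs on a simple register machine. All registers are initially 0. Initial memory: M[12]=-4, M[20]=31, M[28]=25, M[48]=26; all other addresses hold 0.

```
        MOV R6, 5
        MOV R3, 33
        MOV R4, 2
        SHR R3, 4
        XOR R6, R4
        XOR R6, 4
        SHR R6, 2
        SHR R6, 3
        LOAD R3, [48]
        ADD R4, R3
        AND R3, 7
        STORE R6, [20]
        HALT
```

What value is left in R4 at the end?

28

MOV R6, 5 → R6=5
MOV R3, 33 → R3=33
MOV R4, 2 → R4=2
SHR R3, 4 → R3=33>>4=2
XOR R6, R4 → R6=5^2=7
XOR R6, 4 → R6=7^4=3
SHR R6, 2 → R6=3>>2=0
SHR R6, 3 → R6=0>>3=0
LOAD R3, [48] → R3=M[48]=26
ADD R4, R3 → R4=2+26=28
AND R3, 7 → R3=26&7=2
STORE R6, [20] → M[20]=0
halt.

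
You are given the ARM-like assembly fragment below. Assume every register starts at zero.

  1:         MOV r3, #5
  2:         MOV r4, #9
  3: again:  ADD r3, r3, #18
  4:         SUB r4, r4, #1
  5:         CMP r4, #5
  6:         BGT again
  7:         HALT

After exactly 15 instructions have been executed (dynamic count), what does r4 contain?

after MOV r3, #5: r3=5
after MOV r4, #9: r4=9
after ADD r3, r3, #18: r3=5+18=23
after SUB r4, r4, #1: r4=9-1=8
CMP r4, #5  (cmp 8,5)
BGT again: taken
after ADD r3, r3, #18: r3=23+18=41
after SUB r4, r4, #1: r4=8-1=7
CMP r4, #5  (cmp 7,5)
BGT again: taken
after ADD r3, r3, #18: r3=41+18=59
after SUB r4, r4, #1: r4=7-1=6
CMP r4, #5  (cmp 6,5)
BGT again: taken
after ADD r3, r3, #18: r3=59+18=77
After step 15: r4 = 6.

6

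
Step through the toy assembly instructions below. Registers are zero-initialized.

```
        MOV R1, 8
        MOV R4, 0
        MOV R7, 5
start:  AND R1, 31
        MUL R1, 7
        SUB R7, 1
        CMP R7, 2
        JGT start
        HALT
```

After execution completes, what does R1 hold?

R1=8
R4=0
R7=5
R1=8&31=8
R1=8*7=56
R7=5-1=4
CMP R7, 2  (cmp 4,2)
JGT start: taken
R1=56&31=24
R1=24*7=168
R7=4-1=3
CMP R7, 2  (cmp 3,2)
JGT start: taken
R1=168&31=8
R1=8*7=56
R7=3-1=2
CMP R7, 2  (cmp 2,2)
JGT start: not taken
halt.

56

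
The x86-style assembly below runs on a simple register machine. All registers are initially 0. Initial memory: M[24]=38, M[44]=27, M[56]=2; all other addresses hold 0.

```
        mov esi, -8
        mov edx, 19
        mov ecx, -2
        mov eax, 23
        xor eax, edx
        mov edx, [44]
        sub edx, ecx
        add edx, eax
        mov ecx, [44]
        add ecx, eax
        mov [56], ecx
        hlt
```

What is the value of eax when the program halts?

after mov esi, -8: esi=-8
after mov edx, 19: edx=19
after mov ecx, -2: ecx=-2
after mov eax, 23: eax=23
after xor eax, edx: eax=23^19=4
after mov edx, [44]: edx=M[44]=27
after sub edx, ecx: edx=27-(-2)=29
after add edx, eax: edx=29+4=33
after mov ecx, [44]: ecx=M[44]=27
after add ecx, eax: ecx=27+4=31
mov [56], ecx → M[56]=31
halt.

4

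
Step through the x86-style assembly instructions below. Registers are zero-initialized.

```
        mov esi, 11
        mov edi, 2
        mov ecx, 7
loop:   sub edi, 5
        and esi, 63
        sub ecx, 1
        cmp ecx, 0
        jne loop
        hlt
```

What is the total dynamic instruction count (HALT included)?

39

esi=11
edi=2
ecx=7
edi=2-5=-3
esi=11&63=11
ecx=7-1=6
cmp ecx, 0  (cmp 6,0)
jne loop: taken
edi=(-3)-5=-8
esi=11&63=11
ecx=6-1=5
cmp ecx, 0  (cmp 5,0)
jne loop: taken
edi=(-8)-5=-13
esi=11&63=11
ecx=5-1=4
cmp ecx, 0  (cmp 4,0)
jne loop: taken
edi=(-13)-5=-18
esi=11&63=11
ecx=4-1=3
cmp ecx, 0  (cmp 3,0)
jne loop: taken
edi=(-18)-5=-23
esi=11&63=11
ecx=3-1=2
cmp ecx, 0  (cmp 2,0)
jne loop: taken
edi=(-23)-5=-28
esi=11&63=11
ecx=2-1=1
cmp ecx, 0  (cmp 1,0)
jne loop: taken
edi=(-28)-5=-33
esi=11&63=11
ecx=1-1=0
cmp ecx, 0  (cmp 0,0)
jne loop: not taken
halt.
Total executed instructions: 39.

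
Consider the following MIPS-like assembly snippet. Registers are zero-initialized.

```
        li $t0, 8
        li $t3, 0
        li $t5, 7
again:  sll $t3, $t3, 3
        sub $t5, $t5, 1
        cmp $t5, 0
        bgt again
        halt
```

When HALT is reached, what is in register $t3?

0

li $t0, 8 → $t0=8
li $t3, 0 → $t3=0
li $t5, 7 → $t5=7
sll $t3, $t3, 3 → $t3=0<<3=0
sub $t5, $t5, 1 → $t5=7-1=6
cmp $t5, 0  (cmp 6,0)
bgt again: taken
sll $t3, $t3, 3 → $t3=0<<3=0
sub $t5, $t5, 1 → $t5=6-1=5
cmp $t5, 0  (cmp 5,0)
bgt again: taken
sll $t3, $t3, 3 → $t3=0<<3=0
sub $t5, $t5, 1 → $t5=5-1=4
cmp $t5, 0  (cmp 4,0)
bgt again: taken
sll $t3, $t3, 3 → $t3=0<<3=0
sub $t5, $t5, 1 → $t5=4-1=3
cmp $t5, 0  (cmp 3,0)
bgt again: taken
sll $t3, $t3, 3 → $t3=0<<3=0
sub $t5, $t5, 1 → $t5=3-1=2
cmp $t5, 0  (cmp 2,0)
bgt again: taken
sll $t3, $t3, 3 → $t3=0<<3=0
sub $t5, $t5, 1 → $t5=2-1=1
cmp $t5, 0  (cmp 1,0)
bgt again: taken
sll $t3, $t3, 3 → $t3=0<<3=0
sub $t5, $t5, 1 → $t5=1-1=0
cmp $t5, 0  (cmp 0,0)
bgt again: not taken
halt.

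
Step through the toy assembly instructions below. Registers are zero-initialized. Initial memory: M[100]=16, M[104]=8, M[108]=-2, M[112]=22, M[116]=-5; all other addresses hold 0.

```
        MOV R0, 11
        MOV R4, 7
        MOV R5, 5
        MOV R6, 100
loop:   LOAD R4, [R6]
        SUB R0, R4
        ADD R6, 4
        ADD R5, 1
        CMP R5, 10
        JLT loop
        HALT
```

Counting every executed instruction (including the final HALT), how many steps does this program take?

after MOV R0, 11: R0=11
after MOV R4, 7: R4=7
after MOV R5, 5: R5=5
after MOV R6, 100: R6=100
after LOAD R4, [R6]: R4=M[100]=16
after SUB R0, R4: R0=11-16=-5
after ADD R6, 4: R6=100+4=104
after ADD R5, 1: R5=5+1=6
CMP R5, 10  (cmp 6,10)
JLT loop: taken
after LOAD R4, [R6]: R4=M[104]=8
after SUB R0, R4: R0=(-5)-8=-13
after ADD R6, 4: R6=104+4=108
after ADD R5, 1: R5=6+1=7
CMP R5, 10  (cmp 7,10)
JLT loop: taken
after LOAD R4, [R6]: R4=M[108]=-2
after SUB R0, R4: R0=(-13)-(-2)=-11
after ADD R6, 4: R6=108+4=112
after ADD R5, 1: R5=7+1=8
CMP R5, 10  (cmp 8,10)
JLT loop: taken
after LOAD R4, [R6]: R4=M[112]=22
after SUB R0, R4: R0=(-11)-22=-33
after ADD R6, 4: R6=112+4=116
after ADD R5, 1: R5=8+1=9
CMP R5, 10  (cmp 9,10)
JLT loop: taken
after LOAD R4, [R6]: R4=M[116]=-5
after SUB R0, R4: R0=(-33)-(-5)=-28
after ADD R6, 4: R6=116+4=120
after ADD R5, 1: R5=9+1=10
CMP R5, 10  (cmp 10,10)
JLT loop: not taken
halt.
Total executed instructions: 35.

35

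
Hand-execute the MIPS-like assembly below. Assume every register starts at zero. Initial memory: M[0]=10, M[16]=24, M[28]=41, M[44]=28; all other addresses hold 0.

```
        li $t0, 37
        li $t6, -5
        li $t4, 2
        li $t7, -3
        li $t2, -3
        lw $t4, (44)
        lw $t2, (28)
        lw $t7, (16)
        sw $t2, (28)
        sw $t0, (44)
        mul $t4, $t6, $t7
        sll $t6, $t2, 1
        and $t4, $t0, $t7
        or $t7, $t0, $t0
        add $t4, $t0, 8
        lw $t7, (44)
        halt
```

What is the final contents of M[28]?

41

li $t0, 37 → $t0=37
li $t6, -5 → $t6=-5
li $t4, 2 → $t4=2
li $t7, -3 → $t7=-3
li $t2, -3 → $t2=-3
lw $t4, (44) → $t4=M[44]=28
lw $t2, (28) → $t2=M[28]=41
lw $t7, (16) → $t7=M[16]=24
sw $t2, (28) → M[28]=41
sw $t0, (44) → M[44]=37
mul $t4, $t6, $t7 → $t4=(-5)*24=-120
sll $t6, $t2, 1 → $t6=41<<1=82
and $t4, $t0, $t7 → $t4=37&24=0
or $t7, $t0, $t0 → $t7=37|37=37
add $t4, $t0, 8 → $t4=37+8=45
lw $t7, (44) → $t7=M[44]=37
halt.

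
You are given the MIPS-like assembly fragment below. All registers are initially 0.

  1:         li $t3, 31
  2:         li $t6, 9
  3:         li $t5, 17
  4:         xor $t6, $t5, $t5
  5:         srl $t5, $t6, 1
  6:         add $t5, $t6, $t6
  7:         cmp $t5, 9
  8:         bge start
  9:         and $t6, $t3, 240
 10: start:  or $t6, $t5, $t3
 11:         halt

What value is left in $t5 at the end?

0

after li $t3, 31: $t3=31
after li $t6, 9: $t6=9
after li $t5, 17: $t5=17
after xor $t6, $t5, $t5: $t6=17^17=0
after srl $t5, $t6, 1: $t5=0>>1=0
after add $t5, $t6, $t6: $t5=0+0=0
cmp $t5, 9  (cmp 0,9)
bge start: not taken
after and $t6, $t3, 240: $t6=31&240=16
after or $t6, $t5, $t3: $t6=0|31=31
halt.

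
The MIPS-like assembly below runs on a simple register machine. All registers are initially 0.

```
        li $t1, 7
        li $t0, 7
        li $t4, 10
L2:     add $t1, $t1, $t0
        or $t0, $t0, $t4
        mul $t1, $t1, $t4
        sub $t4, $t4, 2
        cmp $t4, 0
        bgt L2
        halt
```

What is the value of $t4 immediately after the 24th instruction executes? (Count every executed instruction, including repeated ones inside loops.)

4

after li $t1, 7: $t1=7
after li $t0, 7: $t0=7
after li $t4, 10: $t4=10
after add $t1, $t1, $t0: $t1=7+7=14
after or $t0, $t0, $t4: $t0=7|10=15
after mul $t1, $t1, $t4: $t1=14*10=140
after sub $t4, $t4, 2: $t4=10-2=8
cmp $t4, 0  (cmp 8,0)
bgt L2: taken
after add $t1, $t1, $t0: $t1=140+15=155
after or $t0, $t0, $t4: $t0=15|8=15
after mul $t1, $t1, $t4: $t1=155*8=1240
after sub $t4, $t4, 2: $t4=8-2=6
cmp $t4, 0  (cmp 6,0)
bgt L2: taken
after add $t1, $t1, $t0: $t1=1240+15=1255
after or $t0, $t0, $t4: $t0=15|6=15
after mul $t1, $t1, $t4: $t1=1255*6=7530
after sub $t4, $t4, 2: $t4=6-2=4
cmp $t4, 0  (cmp 4,0)
bgt L2: taken
after add $t1, $t1, $t0: $t1=7530+15=7545
after or $t0, $t0, $t4: $t0=15|4=15
after mul $t1, $t1, $t4: $t1=7545*4=30180
After step 24: $t4 = 4.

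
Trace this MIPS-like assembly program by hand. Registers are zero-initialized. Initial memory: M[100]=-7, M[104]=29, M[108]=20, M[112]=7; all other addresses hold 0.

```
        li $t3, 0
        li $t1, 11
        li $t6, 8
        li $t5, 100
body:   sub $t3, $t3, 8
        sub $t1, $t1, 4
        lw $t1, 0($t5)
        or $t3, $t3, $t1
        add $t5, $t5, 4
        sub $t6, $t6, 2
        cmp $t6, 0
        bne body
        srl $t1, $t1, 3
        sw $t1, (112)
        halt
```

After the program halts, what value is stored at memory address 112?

after li $t3, 0: $t3=0
after li $t1, 11: $t1=11
after li $t6, 8: $t6=8
after li $t5, 100: $t5=100
after sub $t3, $t3, 8: $t3=0-8=-8
after sub $t1, $t1, 4: $t1=11-4=7
after lw $t1, 0($t5): $t1=M[100]=-7
after or $t3, $t3, $t1: $t3=(-8)|(-7)=-7
after add $t5, $t5, 4: $t5=100+4=104
after sub $t6, $t6, 2: $t6=8-2=6
cmp $t6, 0  (cmp 6,0)
bne body: taken
after sub $t3, $t3, 8: $t3=(-7)-8=-15
after sub $t1, $t1, 4: $t1=(-7)-4=-11
after lw $t1, 0($t5): $t1=M[104]=29
after or $t3, $t3, $t1: $t3=(-15)|29=-3
after add $t5, $t5, 4: $t5=104+4=108
after sub $t6, $t6, 2: $t6=6-2=4
cmp $t6, 0  (cmp 4,0)
bne body: taken
after sub $t3, $t3, 8: $t3=(-3)-8=-11
after sub $t1, $t1, 4: $t1=29-4=25
after lw $t1, 0($t5): $t1=M[108]=20
after or $t3, $t3, $t1: $t3=(-11)|20=-11
after add $t5, $t5, 4: $t5=108+4=112
after sub $t6, $t6, 2: $t6=4-2=2
cmp $t6, 0  (cmp 2,0)
bne body: taken
after sub $t3, $t3, 8: $t3=(-11)-8=-19
after sub $t1, $t1, 4: $t1=20-4=16
after lw $t1, 0($t5): $t1=M[112]=7
after or $t3, $t3, $t1: $t3=(-19)|7=-17
after add $t5, $t5, 4: $t5=112+4=116
after sub $t6, $t6, 2: $t6=2-2=0
cmp $t6, 0  (cmp 0,0)
bne body: not taken
after srl $t1, $t1, 3: $t1=7>>3=0
sw $t1, (112) → M[112]=0
halt.

0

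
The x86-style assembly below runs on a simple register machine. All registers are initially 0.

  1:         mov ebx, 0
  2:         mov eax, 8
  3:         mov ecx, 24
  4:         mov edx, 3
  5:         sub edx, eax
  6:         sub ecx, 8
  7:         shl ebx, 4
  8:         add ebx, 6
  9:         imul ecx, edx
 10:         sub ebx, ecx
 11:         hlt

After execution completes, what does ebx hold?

mov ebx, 0 → ebx=0
mov eax, 8 → eax=8
mov ecx, 24 → ecx=24
mov edx, 3 → edx=3
sub edx, eax → edx=3-8=-5
sub ecx, 8 → ecx=24-8=16
shl ebx, 4 → ebx=0<<4=0
add ebx, 6 → ebx=0+6=6
imul ecx, edx → ecx=16*(-5)=-80
sub ebx, ecx → ebx=6-(-80)=86
halt.

86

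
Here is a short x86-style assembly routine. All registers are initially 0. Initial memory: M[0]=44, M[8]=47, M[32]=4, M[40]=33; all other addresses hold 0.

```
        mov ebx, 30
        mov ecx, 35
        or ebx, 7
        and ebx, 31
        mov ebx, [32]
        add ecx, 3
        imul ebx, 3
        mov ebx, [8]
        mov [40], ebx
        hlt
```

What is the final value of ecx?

38

mov ebx, 30 → ebx=30
mov ecx, 35 → ecx=35
or ebx, 7 → ebx=30|7=31
and ebx, 31 → ebx=31&31=31
mov ebx, [32] → ebx=M[32]=4
add ecx, 3 → ecx=35+3=38
imul ebx, 3 → ebx=4*3=12
mov ebx, [8] → ebx=M[8]=47
mov [40], ebx → M[40]=47
halt.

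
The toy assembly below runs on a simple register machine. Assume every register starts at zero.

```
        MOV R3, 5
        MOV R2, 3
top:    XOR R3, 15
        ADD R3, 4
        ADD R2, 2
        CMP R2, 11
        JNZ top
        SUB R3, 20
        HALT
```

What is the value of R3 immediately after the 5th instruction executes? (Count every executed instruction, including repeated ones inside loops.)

14

MOV R3, 5 → R3=5
MOV R2, 3 → R2=3
XOR R3, 15 → R3=5^15=10
ADD R3, 4 → R3=10+4=14
ADD R2, 2 → R2=3+2=5
After step 5: R3 = 14.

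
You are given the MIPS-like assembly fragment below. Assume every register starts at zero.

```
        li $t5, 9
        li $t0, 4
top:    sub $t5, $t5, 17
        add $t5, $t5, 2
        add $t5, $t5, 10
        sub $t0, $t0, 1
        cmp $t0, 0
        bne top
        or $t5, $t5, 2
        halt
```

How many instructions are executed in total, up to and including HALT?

28

$t5=9
$t0=4
$t5=9-17=-8
$t5=(-8)+2=-6
$t5=(-6)+10=4
$t0=4-1=3
cmp $t0, 0  (cmp 3,0)
bne top: taken
$t5=4-17=-13
$t5=(-13)+2=-11
$t5=(-11)+10=-1
$t0=3-1=2
cmp $t0, 0  (cmp 2,0)
bne top: taken
$t5=(-1)-17=-18
$t5=(-18)+2=-16
$t5=(-16)+10=-6
$t0=2-1=1
cmp $t0, 0  (cmp 1,0)
bne top: taken
$t5=(-6)-17=-23
$t5=(-23)+2=-21
$t5=(-21)+10=-11
$t0=1-1=0
cmp $t0, 0  (cmp 0,0)
bne top: not taken
$t5=(-11)|2=-9
halt.
Total executed instructions: 28.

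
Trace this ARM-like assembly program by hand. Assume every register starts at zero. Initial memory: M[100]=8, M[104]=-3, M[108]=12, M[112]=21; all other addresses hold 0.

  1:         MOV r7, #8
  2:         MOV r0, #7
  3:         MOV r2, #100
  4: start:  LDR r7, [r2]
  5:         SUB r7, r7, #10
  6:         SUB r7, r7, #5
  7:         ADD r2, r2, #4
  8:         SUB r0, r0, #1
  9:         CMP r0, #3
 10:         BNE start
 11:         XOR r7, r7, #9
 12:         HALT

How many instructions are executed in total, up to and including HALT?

MOV r7, #8 → r7=8
MOV r0, #7 → r0=7
MOV r2, #100 → r2=100
LDR r7, [r2] → r7=M[100]=8
SUB r7, r7, #10 → r7=8-10=-2
SUB r7, r7, #5 → r7=(-2)-5=-7
ADD r2, r2, #4 → r2=100+4=104
SUB r0, r0, #1 → r0=7-1=6
CMP r0, #3  (cmp 6,3)
BNE start: taken
LDR r7, [r2] → r7=M[104]=-3
SUB r7, r7, #10 → r7=(-3)-10=-13
SUB r7, r7, #5 → r7=(-13)-5=-18
ADD r2, r2, #4 → r2=104+4=108
SUB r0, r0, #1 → r0=6-1=5
CMP r0, #3  (cmp 5,3)
BNE start: taken
LDR r7, [r2] → r7=M[108]=12
SUB r7, r7, #10 → r7=12-10=2
SUB r7, r7, #5 → r7=2-5=-3
ADD r2, r2, #4 → r2=108+4=112
SUB r0, r0, #1 → r0=5-1=4
CMP r0, #3  (cmp 4,3)
BNE start: taken
LDR r7, [r2] → r7=M[112]=21
SUB r7, r7, #10 → r7=21-10=11
SUB r7, r7, #5 → r7=11-5=6
ADD r2, r2, #4 → r2=112+4=116
SUB r0, r0, #1 → r0=4-1=3
CMP r0, #3  (cmp 3,3)
BNE start: not taken
XOR r7, r7, #9 → r7=6^9=15
halt.
Total executed instructions: 33.

33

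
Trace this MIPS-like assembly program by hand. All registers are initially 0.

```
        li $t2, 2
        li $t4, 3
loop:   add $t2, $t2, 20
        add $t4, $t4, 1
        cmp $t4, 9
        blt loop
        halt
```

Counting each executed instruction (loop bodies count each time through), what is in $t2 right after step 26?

$t2=2
$t4=3
$t2=2+20=22
$t4=3+1=4
cmp $t4, 9  (cmp 4,9)
blt loop: taken
$t2=22+20=42
$t4=4+1=5
cmp $t4, 9  (cmp 5,9)
blt loop: taken
$t2=42+20=62
$t4=5+1=6
cmp $t4, 9  (cmp 6,9)
blt loop: taken
$t2=62+20=82
$t4=6+1=7
cmp $t4, 9  (cmp 7,9)
blt loop: taken
$t2=82+20=102
$t4=7+1=8
cmp $t4, 9  (cmp 8,9)
blt loop: taken
$t2=102+20=122
$t4=8+1=9
cmp $t4, 9  (cmp 9,9)
blt loop: not taken
After step 26: $t2 = 122.

122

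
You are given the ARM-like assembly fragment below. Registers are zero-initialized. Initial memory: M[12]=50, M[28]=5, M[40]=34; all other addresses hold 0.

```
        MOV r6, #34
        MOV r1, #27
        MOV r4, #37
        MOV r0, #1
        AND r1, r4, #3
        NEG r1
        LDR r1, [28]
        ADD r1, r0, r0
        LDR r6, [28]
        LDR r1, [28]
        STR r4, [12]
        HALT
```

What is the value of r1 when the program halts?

5

MOV r6, #34 → r6=34
MOV r1, #27 → r1=27
MOV r4, #37 → r4=37
MOV r0, #1 → r0=1
AND r1, r4, #3 → r1=37&3=1
NEG r1 → r1=-(1)=-1
LDR r1, [28] → r1=M[28]=5
ADD r1, r0, r0 → r1=1+1=2
LDR r6, [28] → r6=M[28]=5
LDR r1, [28] → r1=M[28]=5
STR r4, [12] → M[12]=37
halt.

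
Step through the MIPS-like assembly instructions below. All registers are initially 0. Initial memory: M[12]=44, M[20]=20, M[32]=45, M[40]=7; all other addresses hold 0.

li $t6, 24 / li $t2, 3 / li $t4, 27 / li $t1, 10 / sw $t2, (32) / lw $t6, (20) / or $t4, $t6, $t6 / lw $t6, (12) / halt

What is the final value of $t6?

after li $t6, 24: $t6=24
after li $t2, 3: $t2=3
after li $t4, 27: $t4=27
after li $t1, 10: $t1=10
sw $t2, (32) → M[32]=3
after lw $t6, (20): $t6=M[20]=20
after or $t4, $t6, $t6: $t4=20|20=20
after lw $t6, (12): $t6=M[12]=44
halt.

44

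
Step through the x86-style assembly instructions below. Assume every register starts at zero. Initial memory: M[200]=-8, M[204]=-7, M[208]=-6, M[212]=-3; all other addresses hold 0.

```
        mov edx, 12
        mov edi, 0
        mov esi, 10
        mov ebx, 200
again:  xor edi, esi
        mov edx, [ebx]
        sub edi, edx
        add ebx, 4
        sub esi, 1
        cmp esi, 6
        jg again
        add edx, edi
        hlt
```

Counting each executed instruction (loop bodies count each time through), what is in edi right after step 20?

edx=12
edi=0
esi=10
ebx=200
edi=0^10=10
edx=M[200]=-8
edi=10-(-8)=18
ebx=200+4=204
esi=10-1=9
cmp esi, 6  (cmp 9,6)
jg again: taken
edi=18^9=27
edx=M[204]=-7
edi=27-(-7)=34
ebx=204+4=208
esi=9-1=8
cmp esi, 6  (cmp 8,6)
jg again: taken
edi=34^8=42
edx=M[208]=-6
After step 20: edi = 42.

42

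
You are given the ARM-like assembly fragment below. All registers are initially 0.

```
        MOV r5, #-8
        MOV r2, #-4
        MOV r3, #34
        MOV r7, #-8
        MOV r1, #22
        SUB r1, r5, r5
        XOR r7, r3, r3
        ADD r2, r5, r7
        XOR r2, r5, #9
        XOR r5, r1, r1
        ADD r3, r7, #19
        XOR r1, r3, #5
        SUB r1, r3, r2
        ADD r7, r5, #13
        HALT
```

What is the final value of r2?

-15

MOV r5, #-8 → r5=-8
MOV r2, #-4 → r2=-4
MOV r3, #34 → r3=34
MOV r7, #-8 → r7=-8
MOV r1, #22 → r1=22
SUB r1, r5, r5 → r1=(-8)-(-8)=0
XOR r7, r3, r3 → r7=34^34=0
ADD r2, r5, r7 → r2=(-8)+0=-8
XOR r2, r5, #9 → r2=(-8)^9=-15
XOR r5, r1, r1 → r5=0^0=0
ADD r3, r7, #19 → r3=0+19=19
XOR r1, r3, #5 → r1=19^5=22
SUB r1, r3, r2 → r1=19-(-15)=34
ADD r7, r5, #13 → r7=0+13=13
halt.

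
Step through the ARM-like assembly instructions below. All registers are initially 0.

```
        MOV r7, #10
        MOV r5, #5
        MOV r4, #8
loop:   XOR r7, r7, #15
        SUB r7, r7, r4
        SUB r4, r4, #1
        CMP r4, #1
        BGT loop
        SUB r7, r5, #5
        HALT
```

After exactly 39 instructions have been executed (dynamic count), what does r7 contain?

0

MOV r7, #10 → r7=10
MOV r5, #5 → r5=5
MOV r4, #8 → r4=8
XOR r7, r7, #15 → r7=10^15=5
SUB r7, r7, r4 → r7=5-8=-3
SUB r4, r4, #1 → r4=8-1=7
CMP r4, #1  (cmp 7,1)
BGT loop: taken
XOR r7, r7, #15 → r7=(-3)^15=-14
SUB r7, r7, r4 → r7=(-14)-7=-21
SUB r4, r4, #1 → r4=7-1=6
CMP r4, #1  (cmp 6,1)
BGT loop: taken
XOR r7, r7, #15 → r7=(-21)^15=-28
SUB r7, r7, r4 → r7=(-28)-6=-34
SUB r4, r4, #1 → r4=6-1=5
CMP r4, #1  (cmp 5,1)
BGT loop: taken
XOR r7, r7, #15 → r7=(-34)^15=-47
SUB r7, r7, r4 → r7=(-47)-5=-52
SUB r4, r4, #1 → r4=5-1=4
CMP r4, #1  (cmp 4,1)
BGT loop: taken
XOR r7, r7, #15 → r7=(-52)^15=-61
SUB r7, r7, r4 → r7=(-61)-4=-65
SUB r4, r4, #1 → r4=4-1=3
CMP r4, #1  (cmp 3,1)
BGT loop: taken
XOR r7, r7, #15 → r7=(-65)^15=-80
SUB r7, r7, r4 → r7=(-80)-3=-83
SUB r4, r4, #1 → r4=3-1=2
CMP r4, #1  (cmp 2,1)
BGT loop: taken
XOR r7, r7, #15 → r7=(-83)^15=-94
SUB r7, r7, r4 → r7=(-94)-2=-96
SUB r4, r4, #1 → r4=2-1=1
CMP r4, #1  (cmp 1,1)
BGT loop: not taken
SUB r7, r5, #5 → r7=5-5=0
After step 39: r7 = 0.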